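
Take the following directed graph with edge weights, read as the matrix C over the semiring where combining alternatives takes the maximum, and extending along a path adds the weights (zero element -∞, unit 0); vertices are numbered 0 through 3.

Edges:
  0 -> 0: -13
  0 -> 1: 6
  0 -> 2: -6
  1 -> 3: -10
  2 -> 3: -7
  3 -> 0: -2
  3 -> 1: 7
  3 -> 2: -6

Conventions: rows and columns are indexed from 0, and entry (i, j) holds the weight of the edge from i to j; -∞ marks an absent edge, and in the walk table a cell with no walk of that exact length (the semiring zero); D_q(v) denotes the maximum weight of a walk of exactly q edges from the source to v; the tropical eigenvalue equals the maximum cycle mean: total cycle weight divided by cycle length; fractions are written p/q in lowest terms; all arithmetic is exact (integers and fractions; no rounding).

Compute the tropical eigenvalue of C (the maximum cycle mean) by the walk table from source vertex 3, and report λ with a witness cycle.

q=0: [-∞, -∞, -∞, 0]
q=1: [-2, 7, -6, -∞]
q=2: [-15, 4, -8, -3]
q=3: [-5, 4, -9, -6]
q=4: [-8, 1, -11, -6]
Optimal cycle mean attained by: cycle 1->3->1, total (-10) + 7, length 2.
Answer: λ = -3/2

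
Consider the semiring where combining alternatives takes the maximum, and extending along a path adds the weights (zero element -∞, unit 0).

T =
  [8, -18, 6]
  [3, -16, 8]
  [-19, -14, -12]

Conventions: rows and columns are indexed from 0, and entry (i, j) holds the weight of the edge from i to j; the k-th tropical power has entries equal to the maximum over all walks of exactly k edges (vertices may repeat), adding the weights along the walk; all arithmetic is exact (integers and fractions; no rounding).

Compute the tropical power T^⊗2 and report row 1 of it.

T^⊗2:
  [16, -8, 14]
  [11, -6, 9]
  [-11, -26, -6]
Answer: row 1 of T^⊗2 = [11, -6, 9]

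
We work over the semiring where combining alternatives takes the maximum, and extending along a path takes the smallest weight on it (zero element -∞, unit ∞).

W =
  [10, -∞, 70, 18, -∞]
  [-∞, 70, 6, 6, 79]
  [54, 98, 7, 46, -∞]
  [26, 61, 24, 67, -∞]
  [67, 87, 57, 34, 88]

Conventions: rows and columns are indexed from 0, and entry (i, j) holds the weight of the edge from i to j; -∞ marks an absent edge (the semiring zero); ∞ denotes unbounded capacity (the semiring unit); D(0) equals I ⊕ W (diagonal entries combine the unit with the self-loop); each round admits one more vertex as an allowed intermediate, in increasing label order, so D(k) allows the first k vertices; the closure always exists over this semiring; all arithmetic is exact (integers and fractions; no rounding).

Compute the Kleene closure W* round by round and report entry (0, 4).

D(0):
  [∞, -∞, 70, 18, -∞]
  [-∞, ∞, 6, 6, 79]
  [54, 98, ∞, 46, -∞]
  [26, 61, 24, ∞, -∞]
  [67, 87, 57, 34, ∞]
D(1):
  [∞, -∞, 70, 18, -∞]
  [-∞, ∞, 6, 6, 79]
  [54, 98, ∞, 46, -∞]
  [26, 61, 26, ∞, -∞]
  [67, 87, 67, 34, ∞]
D(2):
  [∞, -∞, 70, 18, -∞]
  [-∞, ∞, 6, 6, 79]
  [54, 98, ∞, 46, 79]
  [26, 61, 26, ∞, 61]
  [67, 87, 67, 34, ∞]
D(3):
  [∞, 70, 70, 46, 70]
  [6, ∞, 6, 6, 79]
  [54, 98, ∞, 46, 79]
  [26, 61, 26, ∞, 61]
  [67, 87, 67, 46, ∞]
D(4):
  [∞, 70, 70, 46, 70]
  [6, ∞, 6, 6, 79]
  [54, 98, ∞, 46, 79]
  [26, 61, 26, ∞, 61]
  [67, 87, 67, 46, ∞]
D(5):
  [∞, 70, 70, 46, 70]
  [67, ∞, 67, 46, 79]
  [67, 98, ∞, 46, 79]
  [61, 61, 61, ∞, 61]
  [67, 87, 67, 46, ∞]
Answer: W*[0][4] = 70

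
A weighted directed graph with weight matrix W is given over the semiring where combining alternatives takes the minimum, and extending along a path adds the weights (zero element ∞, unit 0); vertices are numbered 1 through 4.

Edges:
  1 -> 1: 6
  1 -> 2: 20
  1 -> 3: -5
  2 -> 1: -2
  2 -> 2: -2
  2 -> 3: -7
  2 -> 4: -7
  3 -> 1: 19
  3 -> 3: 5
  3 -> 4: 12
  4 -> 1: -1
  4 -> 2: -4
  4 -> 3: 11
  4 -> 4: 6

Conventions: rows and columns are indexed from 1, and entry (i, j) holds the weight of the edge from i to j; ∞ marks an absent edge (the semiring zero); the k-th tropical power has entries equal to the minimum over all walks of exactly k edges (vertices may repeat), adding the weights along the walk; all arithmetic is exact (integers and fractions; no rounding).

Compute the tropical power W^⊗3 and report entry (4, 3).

W^⊗2:
  [12, 18, 0, 7]
  [-8, -11, -9, -9]
  [11, 8, 10, 17]
  [-6, -6, -11, -11]
W^⊗3:
  [6, 3, 5, 11]
  [-13, -13, -18, -18]
  [6, 6, 1, 1]
  [-12, -15, -13, -13]
Key observation: the optimum is the walk 4->2->2->3, with weight (-4) + (-2) + (-7) = -13.
Optimal value attained by: walk 4->2->2->3.
Answer: (W^⊗3)[4][3] = -13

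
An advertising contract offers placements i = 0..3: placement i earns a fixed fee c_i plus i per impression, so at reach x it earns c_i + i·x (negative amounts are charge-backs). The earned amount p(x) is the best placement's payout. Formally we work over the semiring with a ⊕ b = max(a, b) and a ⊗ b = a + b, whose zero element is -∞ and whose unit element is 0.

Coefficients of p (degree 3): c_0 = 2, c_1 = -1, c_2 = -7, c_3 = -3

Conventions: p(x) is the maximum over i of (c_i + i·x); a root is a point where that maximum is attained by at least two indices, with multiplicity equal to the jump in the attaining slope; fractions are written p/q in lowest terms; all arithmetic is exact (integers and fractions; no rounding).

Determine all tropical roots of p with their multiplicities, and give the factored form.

hull edge (i=0, c=2) to (i=3, c=-3): slope -5/3, span 3
Factored form: p(x) = -3 ⊗ (x ⊕ 5/3) ⊗ (x ⊕ 5/3) ⊗ (x ⊕ 5/3)
Answer: roots = 5/3 (mult 3)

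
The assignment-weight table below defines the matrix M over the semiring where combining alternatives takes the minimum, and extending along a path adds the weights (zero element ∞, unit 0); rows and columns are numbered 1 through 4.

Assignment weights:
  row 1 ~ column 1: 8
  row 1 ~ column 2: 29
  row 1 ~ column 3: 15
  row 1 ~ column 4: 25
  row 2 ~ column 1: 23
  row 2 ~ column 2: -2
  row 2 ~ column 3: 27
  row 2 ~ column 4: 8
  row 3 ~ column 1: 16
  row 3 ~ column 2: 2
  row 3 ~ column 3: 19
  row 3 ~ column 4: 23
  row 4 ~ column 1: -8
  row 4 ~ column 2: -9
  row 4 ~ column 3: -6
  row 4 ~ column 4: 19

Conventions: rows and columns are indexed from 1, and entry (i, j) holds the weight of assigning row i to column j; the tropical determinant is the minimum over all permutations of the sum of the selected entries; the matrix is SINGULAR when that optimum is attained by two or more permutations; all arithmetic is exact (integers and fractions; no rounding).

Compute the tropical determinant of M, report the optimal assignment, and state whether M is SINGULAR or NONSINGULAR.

σ = (1, 2, 3, 4): 8 + (-2) + 19 + 19 = 44
σ = (1, 2, 4, 3): 8 + (-2) + 23 + (-6) = 23
σ = (1, 3, 2, 4): 8 + 27 + 2 + 19 = 56
σ = (1, 3, 4, 2): 8 + 27 + 23 + (-9) = 49
σ = (1, 4, 2, 3): 8 + 8 + 2 + (-6) = 12
σ = (1, 4, 3, 2): 8 + 8 + 19 + (-9) = 26
σ = (2, 1, 3, 4): 29 + 23 + 19 + 19 = 90
σ = (2, 1, 4, 3): 29 + 23 + 23 + (-6) = 69
σ = (2, 3, 1, 4): 29 + 27 + 16 + 19 = 91
σ = (2, 3, 4, 1): 29 + 27 + 23 + (-8) = 71
σ = (2, 4, 1, 3): 29 + 8 + 16 + (-6) = 47
σ = (2, 4, 3, 1): 29 + 8 + 19 + (-8) = 48
σ = (3, 1, 2, 4): 15 + 23 + 2 + 19 = 59
σ = (3, 1, 4, 2): 15 + 23 + 23 + (-9) = 52
σ = (3, 2, 1, 4): 15 + (-2) + 16 + 19 = 48
σ = (3, 2, 4, 1): 15 + (-2) + 23 + (-8) = 28
σ = (3, 4, 1, 2): 15 + 8 + 16 + (-9) = 30
σ = (3, 4, 2, 1): 15 + 8 + 2 + (-8) = 17
σ = (4, 1, 2, 3): 25 + 23 + 2 + (-6) = 44
σ = (4, 1, 3, 2): 25 + 23 + 19 + (-9) = 58
σ = (4, 2, 1, 3): 25 + (-2) + 16 + (-6) = 33
σ = (4, 2, 3, 1): 25 + (-2) + 19 + (-8) = 34
σ = (4, 3, 1, 2): 25 + 27 + 16 + (-9) = 59
σ = (4, 3, 2, 1): 25 + 27 + 2 + (-8) = 46
Optimal value attained by: σ = (1, 4, 2, 3).
Answer: det⊕(M) = 12; verdict: NONSINGULAR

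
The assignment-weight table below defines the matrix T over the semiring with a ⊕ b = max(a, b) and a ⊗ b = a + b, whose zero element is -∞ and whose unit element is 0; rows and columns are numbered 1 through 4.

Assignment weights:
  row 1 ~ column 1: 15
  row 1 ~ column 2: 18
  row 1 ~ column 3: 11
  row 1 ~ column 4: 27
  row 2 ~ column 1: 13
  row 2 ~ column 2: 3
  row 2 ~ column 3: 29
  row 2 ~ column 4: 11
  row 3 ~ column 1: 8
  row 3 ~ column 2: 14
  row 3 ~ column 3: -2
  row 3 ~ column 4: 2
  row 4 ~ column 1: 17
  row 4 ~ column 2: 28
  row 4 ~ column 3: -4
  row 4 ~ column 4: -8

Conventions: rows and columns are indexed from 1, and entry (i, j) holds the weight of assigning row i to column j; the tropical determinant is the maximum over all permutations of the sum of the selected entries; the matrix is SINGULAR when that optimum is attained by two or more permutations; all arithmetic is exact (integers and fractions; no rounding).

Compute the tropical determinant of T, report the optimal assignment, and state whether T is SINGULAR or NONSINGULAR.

σ = (1, 2, 3, 4): 15 + 3 + (-2) + (-8) = 8
σ = (1, 2, 4, 3): 15 + 3 + 2 + (-4) = 16
σ = (1, 3, 2, 4): 15 + 29 + 14 + (-8) = 50
σ = (1, 3, 4, 2): 15 + 29 + 2 + 28 = 74
σ = (1, 4, 2, 3): 15 + 11 + 14 + (-4) = 36
σ = (1, 4, 3, 2): 15 + 11 + (-2) + 28 = 52
σ = (2, 1, 3, 4): 18 + 13 + (-2) + (-8) = 21
σ = (2, 1, 4, 3): 18 + 13 + 2 + (-4) = 29
σ = (2, 3, 1, 4): 18 + 29 + 8 + (-8) = 47
σ = (2, 3, 4, 1): 18 + 29 + 2 + 17 = 66
σ = (2, 4, 1, 3): 18 + 11 + 8 + (-4) = 33
σ = (2, 4, 3, 1): 18 + 11 + (-2) + 17 = 44
σ = (3, 1, 2, 4): 11 + 13 + 14 + (-8) = 30
σ = (3, 1, 4, 2): 11 + 13 + 2 + 28 = 54
σ = (3, 2, 1, 4): 11 + 3 + 8 + (-8) = 14
σ = (3, 2, 4, 1): 11 + 3 + 2 + 17 = 33
σ = (3, 4, 1, 2): 11 + 11 + 8 + 28 = 58
σ = (3, 4, 2, 1): 11 + 11 + 14 + 17 = 53
σ = (4, 1, 2, 3): 27 + 13 + 14 + (-4) = 50
σ = (4, 1, 3, 2): 27 + 13 + (-2) + 28 = 66
σ = (4, 2, 1, 3): 27 + 3 + 8 + (-4) = 34
σ = (4, 2, 3, 1): 27 + 3 + (-2) + 17 = 45
σ = (4, 3, 1, 2): 27 + 29 + 8 + 28 = 92
σ = (4, 3, 2, 1): 27 + 29 + 14 + 17 = 87
Optimal value attained by: σ = (4, 3, 1, 2).
Answer: det⊕(T) = 92; verdict: NONSINGULAR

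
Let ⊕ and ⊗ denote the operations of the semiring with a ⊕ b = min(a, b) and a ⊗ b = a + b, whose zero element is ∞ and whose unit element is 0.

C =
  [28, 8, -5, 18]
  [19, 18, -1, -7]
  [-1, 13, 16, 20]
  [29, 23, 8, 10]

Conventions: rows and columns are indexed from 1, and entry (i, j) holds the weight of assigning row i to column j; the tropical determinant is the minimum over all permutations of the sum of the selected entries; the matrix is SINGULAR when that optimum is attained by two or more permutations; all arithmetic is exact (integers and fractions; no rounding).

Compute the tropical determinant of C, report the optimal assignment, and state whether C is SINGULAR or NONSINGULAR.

σ = (1, 2, 3, 4): 28 + 18 + 16 + 10 = 72
σ = (1, 2, 4, 3): 28 + 18 + 20 + 8 = 74
σ = (1, 3, 2, 4): 28 + (-1) + 13 + 10 = 50
σ = (1, 3, 4, 2): 28 + (-1) + 20 + 23 = 70
σ = (1, 4, 2, 3): 28 + (-7) + 13 + 8 = 42
σ = (1, 4, 3, 2): 28 + (-7) + 16 + 23 = 60
σ = (2, 1, 3, 4): 8 + 19 + 16 + 10 = 53
σ = (2, 1, 4, 3): 8 + 19 + 20 + 8 = 55
σ = (2, 3, 1, 4): 8 + (-1) + (-1) + 10 = 16
σ = (2, 3, 4, 1): 8 + (-1) + 20 + 29 = 56
σ = (2, 4, 1, 3): 8 + (-7) + (-1) + 8 = 8
σ = (2, 4, 3, 1): 8 + (-7) + 16 + 29 = 46
σ = (3, 1, 2, 4): (-5) + 19 + 13 + 10 = 37
σ = (3, 1, 4, 2): (-5) + 19 + 20 + 23 = 57
σ = (3, 2, 1, 4): (-5) + 18 + (-1) + 10 = 22
σ = (3, 2, 4, 1): (-5) + 18 + 20 + 29 = 62
σ = (3, 4, 1, 2): (-5) + (-7) + (-1) + 23 = 10
σ = (3, 4, 2, 1): (-5) + (-7) + 13 + 29 = 30
σ = (4, 1, 2, 3): 18 + 19 + 13 + 8 = 58
σ = (4, 1, 3, 2): 18 + 19 + 16 + 23 = 76
σ = (4, 2, 1, 3): 18 + 18 + (-1) + 8 = 43
σ = (4, 2, 3, 1): 18 + 18 + 16 + 29 = 81
σ = (4, 3, 1, 2): 18 + (-1) + (-1) + 23 = 39
σ = (4, 3, 2, 1): 18 + (-1) + 13 + 29 = 59
Optimal value attained by: σ = (2, 4, 1, 3).
Answer: det⊕(C) = 8; verdict: NONSINGULAR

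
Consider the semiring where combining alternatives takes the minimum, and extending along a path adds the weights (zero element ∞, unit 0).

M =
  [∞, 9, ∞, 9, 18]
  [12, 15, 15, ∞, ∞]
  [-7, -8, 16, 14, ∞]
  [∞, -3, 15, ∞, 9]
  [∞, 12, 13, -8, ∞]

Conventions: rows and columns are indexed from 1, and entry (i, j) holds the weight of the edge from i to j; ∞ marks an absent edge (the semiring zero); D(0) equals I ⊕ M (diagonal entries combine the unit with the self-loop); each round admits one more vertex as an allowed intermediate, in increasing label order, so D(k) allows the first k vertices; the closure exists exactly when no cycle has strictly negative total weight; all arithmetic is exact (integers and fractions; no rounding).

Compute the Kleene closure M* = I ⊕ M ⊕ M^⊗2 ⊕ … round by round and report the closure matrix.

D(0):
  [0, 9, ∞, 9, 18]
  [12, 0, 15, ∞, ∞]
  [-7, -8, 0, 14, ∞]
  [∞, -3, 15, 0, 9]
  [∞, 12, 13, -8, 0]
D(1):
  [0, 9, ∞, 9, 18]
  [12, 0, 15, 21, 30]
  [-7, -8, 0, 2, 11]
  [∞, -3, 15, 0, 9]
  [∞, 12, 13, -8, 0]
D(2):
  [0, 9, 24, 9, 18]
  [12, 0, 15, 21, 30]
  [-7, -8, 0, 2, 11]
  [9, -3, 12, 0, 9]
  [24, 12, 13, -8, 0]
D(3):
  [0, 9, 24, 9, 18]
  [8, 0, 15, 17, 26]
  [-7, -8, 0, 2, 11]
  [5, -3, 12, 0, 9]
  [6, 5, 13, -8, 0]
D(4):
  [0, 6, 21, 9, 18]
  [8, 0, 15, 17, 26]
  [-7, -8, 0, 2, 11]
  [5, -3, 12, 0, 9]
  [-3, -11, 4, -8, 0]
D(5):
  [0, 6, 21, 9, 18]
  [8, 0, 15, 17, 26]
  [-7, -8, 0, 2, 11]
  [5, -3, 12, 0, 9]
  [-3, -11, 4, -8, 0]
Answer: M* = [[0, 6, 21, 9, 18], [8, 0, 15, 17, 26], [-7, -8, 0, 2, 11], [5, -3, 12, 0, 9], [-3, -11, 4, -8, 0]]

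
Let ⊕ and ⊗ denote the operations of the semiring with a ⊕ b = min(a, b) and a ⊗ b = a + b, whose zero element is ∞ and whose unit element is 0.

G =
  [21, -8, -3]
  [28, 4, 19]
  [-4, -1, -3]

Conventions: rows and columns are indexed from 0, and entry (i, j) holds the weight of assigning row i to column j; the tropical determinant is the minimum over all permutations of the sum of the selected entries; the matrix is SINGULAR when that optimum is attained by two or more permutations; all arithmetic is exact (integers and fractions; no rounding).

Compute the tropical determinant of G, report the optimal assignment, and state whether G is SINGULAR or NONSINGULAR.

σ = (0, 1, 2): 21 + 4 + (-3) = 22
σ = (0, 2, 1): 21 + 19 + (-1) = 39
σ = (1, 0, 2): (-8) + 28 + (-3) = 17
σ = (1, 2, 0): (-8) + 19 + (-4) = 7
σ = (2, 0, 1): (-3) + 28 + (-1) = 24
σ = (2, 1, 0): (-3) + 4 + (-4) = -3
Optimal value attained by: σ = (2, 1, 0).
Answer: det⊕(G) = -3; verdict: NONSINGULAR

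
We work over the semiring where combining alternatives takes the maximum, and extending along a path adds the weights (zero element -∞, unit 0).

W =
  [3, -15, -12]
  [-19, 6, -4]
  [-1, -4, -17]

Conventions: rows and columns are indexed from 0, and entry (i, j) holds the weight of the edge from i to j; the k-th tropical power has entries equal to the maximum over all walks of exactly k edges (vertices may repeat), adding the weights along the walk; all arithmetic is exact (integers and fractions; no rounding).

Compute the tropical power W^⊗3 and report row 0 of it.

W^⊗2:
  [6, -9, -9]
  [-5, 12, 2]
  [2, 2, -8]
W^⊗3:
  [9, -3, -6]
  [1, 18, 8]
  [5, 8, -2]
Answer: row 0 of W^⊗3 = [9, -3, -6]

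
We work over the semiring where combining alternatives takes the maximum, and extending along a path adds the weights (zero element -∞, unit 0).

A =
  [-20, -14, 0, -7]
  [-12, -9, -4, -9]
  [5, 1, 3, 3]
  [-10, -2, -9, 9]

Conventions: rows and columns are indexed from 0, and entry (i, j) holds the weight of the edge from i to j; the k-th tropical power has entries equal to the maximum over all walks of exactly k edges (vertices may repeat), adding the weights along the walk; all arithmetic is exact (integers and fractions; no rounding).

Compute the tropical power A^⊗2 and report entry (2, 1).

A^⊗2:
  [5, 1, 3, 3]
  [1, -3, -1, 0]
  [8, 4, 6, 12]
  [-1, 7, 0, 18]
Key observation: the optimum is the walk 2->2->1, with weight 3 + 1 = 4.
Optimal value attained by: walk 2->2->1.
Answer: (A^⊗2)[2][1] = 4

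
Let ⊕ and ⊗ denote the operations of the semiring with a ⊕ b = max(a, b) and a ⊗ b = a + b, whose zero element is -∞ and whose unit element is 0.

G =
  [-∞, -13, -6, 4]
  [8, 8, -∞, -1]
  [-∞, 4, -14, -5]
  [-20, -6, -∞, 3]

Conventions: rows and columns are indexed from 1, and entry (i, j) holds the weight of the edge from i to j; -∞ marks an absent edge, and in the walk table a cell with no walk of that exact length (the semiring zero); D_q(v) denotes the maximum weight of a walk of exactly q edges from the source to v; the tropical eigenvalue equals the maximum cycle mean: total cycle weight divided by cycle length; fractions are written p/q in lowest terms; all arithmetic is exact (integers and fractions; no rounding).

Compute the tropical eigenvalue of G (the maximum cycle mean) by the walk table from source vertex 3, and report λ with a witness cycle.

q=0: [-∞, -∞, 0, -∞]
q=1: [-∞, 4, -14, -5]
q=2: [12, 12, -28, 3]
q=3: [20, 20, 6, 16]
q=4: [28, 28, 14, 24]
Optimal cycle mean attained by: cycle 2->2, total 8, length 1.
Answer: λ = 8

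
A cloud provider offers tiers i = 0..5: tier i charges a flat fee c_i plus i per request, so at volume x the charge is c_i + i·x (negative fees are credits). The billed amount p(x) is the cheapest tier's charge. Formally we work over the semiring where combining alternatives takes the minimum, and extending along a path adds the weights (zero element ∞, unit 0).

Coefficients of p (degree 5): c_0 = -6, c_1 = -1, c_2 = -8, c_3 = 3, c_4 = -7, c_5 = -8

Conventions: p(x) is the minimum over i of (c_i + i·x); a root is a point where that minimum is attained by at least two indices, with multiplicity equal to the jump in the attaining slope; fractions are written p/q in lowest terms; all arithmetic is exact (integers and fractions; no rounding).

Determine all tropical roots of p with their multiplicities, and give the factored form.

hull edge (i=0, c=-6) to (i=2, c=-8): slope -1, span 2
hull edge (i=2, c=-8) to (i=5, c=-8): slope 0, span 3
Factored form: p(x) = -8 ⊗ (x ⊕ 0) ⊗ (x ⊕ 0) ⊗ (x ⊕ 0) ⊗ (x ⊕ 1) ⊗ (x ⊕ 1)
Answer: roots = 0 (mult 3), 1 (mult 2)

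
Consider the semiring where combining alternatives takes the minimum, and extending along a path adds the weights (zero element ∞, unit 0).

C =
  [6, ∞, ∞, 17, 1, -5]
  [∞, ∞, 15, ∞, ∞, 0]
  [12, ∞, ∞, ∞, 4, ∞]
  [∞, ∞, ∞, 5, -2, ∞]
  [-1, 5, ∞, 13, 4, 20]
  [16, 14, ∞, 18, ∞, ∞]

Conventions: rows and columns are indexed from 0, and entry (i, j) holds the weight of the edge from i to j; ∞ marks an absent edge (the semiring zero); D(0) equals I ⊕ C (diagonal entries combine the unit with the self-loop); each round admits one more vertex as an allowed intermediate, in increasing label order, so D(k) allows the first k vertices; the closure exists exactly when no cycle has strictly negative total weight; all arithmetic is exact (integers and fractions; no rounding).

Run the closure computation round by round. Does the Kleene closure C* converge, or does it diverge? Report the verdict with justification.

D(0):
  [0, ∞, ∞, 17, 1, -5]
  [∞, 0, 15, ∞, ∞, 0]
  [12, ∞, 0, ∞, 4, ∞]
  [∞, ∞, ∞, 0, -2, ∞]
  [-1, 5, ∞, 13, 0, 20]
  [16, 14, ∞, 18, ∞, 0]
D(1):
  [0, ∞, ∞, 17, 1, -5]
  [∞, 0, 15, ∞, ∞, 0]
  [12, ∞, 0, 29, 4, 7]
  [∞, ∞, ∞, 0, -2, ∞]
  [-1, 5, ∞, 13, 0, -6]
  [16, 14, ∞, 18, 17, 0]
D(2):
  [0, ∞, ∞, 17, 1, -5]
  [∞, 0, 15, ∞, ∞, 0]
  [12, ∞, 0, 29, 4, 7]
  [∞, ∞, ∞, 0, -2, ∞]
  [-1, 5, 20, 13, 0, -6]
  [16, 14, 29, 18, 17, 0]
D(3):
  [0, ∞, ∞, 17, 1, -5]
  [27, 0, 15, 44, 19, 0]
  [12, ∞, 0, 29, 4, 7]
  [∞, ∞, ∞, 0, -2, ∞]
  [-1, 5, 20, 13, 0, -6]
  [16, 14, 29, 18, 17, 0]
D(4):
  [0, ∞, ∞, 17, 1, -5]
  [27, 0, 15, 44, 19, 0]
  [12, ∞, 0, 29, 4, 7]
  [∞, ∞, ∞, 0, -2, ∞]
  [-1, 5, 20, 13, 0, -6]
  [16, 14, 29, 18, 16, 0]
D(5):
  [0, 6, 21, 14, 1, -5]
  [18, 0, 15, 32, 19, 0]
  [3, 9, 0, 17, 4, -2]
  [-3, 3, 18, 0, -2, -8]
  [-1, 5, 20, 13, 0, -6]
  [15, 14, 29, 18, 16, 0]
D(6):
  [0, 6, 21, 13, 1, -5]
  [15, 0, 15, 18, 16, 0]
  [3, 9, 0, 16, 4, -2]
  [-3, 3, 18, 0, -2, -8]
  [-1, 5, 20, 12, 0, -6]
  [15, 14, 29, 18, 16, 0]
Key observation: every diagonal entry stays at the unit through all rounds, so no improving cycle exists.
Answer: CONVERGES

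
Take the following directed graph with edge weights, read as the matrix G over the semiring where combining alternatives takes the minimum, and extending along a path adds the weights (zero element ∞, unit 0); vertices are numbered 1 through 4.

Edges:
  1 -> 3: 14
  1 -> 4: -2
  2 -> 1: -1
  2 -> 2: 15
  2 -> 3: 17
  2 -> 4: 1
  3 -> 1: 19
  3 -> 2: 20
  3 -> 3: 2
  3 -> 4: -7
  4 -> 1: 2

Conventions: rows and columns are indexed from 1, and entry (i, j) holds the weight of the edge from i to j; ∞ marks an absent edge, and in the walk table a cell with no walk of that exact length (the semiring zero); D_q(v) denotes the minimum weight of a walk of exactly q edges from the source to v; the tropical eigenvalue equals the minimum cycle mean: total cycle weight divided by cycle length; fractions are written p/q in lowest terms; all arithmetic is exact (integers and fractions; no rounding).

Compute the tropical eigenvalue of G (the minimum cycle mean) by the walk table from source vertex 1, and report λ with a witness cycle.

q=0: [0, ∞, ∞, ∞]
q=1: [∞, ∞, 14, -2]
q=2: [0, 34, 16, 7]
q=3: [9, 36, 14, -2]
q=4: [0, 34, 16, 7]
Optimal cycle mean attained by: cycle 1->4->1, total (-2) + 2, length 2.
Answer: λ = 0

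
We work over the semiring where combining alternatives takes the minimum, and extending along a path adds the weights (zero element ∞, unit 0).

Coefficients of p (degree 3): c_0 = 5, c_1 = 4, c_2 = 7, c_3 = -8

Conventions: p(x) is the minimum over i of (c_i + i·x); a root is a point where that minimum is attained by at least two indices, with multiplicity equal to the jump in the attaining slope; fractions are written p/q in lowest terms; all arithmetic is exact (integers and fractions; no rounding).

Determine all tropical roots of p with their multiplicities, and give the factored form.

hull edge (i=0, c=5) to (i=3, c=-8): slope -13/3, span 3
Factored form: p(x) = -8 ⊗ (x ⊕ 13/3) ⊗ (x ⊕ 13/3) ⊗ (x ⊕ 13/3)
Answer: roots = 13/3 (mult 3)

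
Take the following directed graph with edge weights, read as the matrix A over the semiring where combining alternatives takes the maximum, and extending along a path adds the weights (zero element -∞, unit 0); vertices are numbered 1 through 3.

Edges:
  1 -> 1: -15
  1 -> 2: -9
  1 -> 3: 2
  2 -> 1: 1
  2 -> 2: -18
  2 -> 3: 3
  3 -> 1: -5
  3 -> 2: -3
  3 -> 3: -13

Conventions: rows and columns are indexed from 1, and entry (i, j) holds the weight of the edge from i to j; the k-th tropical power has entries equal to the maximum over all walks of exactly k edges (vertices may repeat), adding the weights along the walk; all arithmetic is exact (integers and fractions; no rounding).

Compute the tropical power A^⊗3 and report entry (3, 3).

A^⊗2:
  [-3, -1, -6]
  [-2, 0, 3]
  [-2, -14, 0]
A^⊗3:
  [0, -9, 2]
  [1, 0, 3]
  [-5, -3, 0]
Key observation: the optimum is the walk 3->2->1->3, with weight (-3) + 1 + 2 = 0.
Optimal value attained by: walk 3->2->1->3.
Answer: (A^⊗3)[3][3] = 0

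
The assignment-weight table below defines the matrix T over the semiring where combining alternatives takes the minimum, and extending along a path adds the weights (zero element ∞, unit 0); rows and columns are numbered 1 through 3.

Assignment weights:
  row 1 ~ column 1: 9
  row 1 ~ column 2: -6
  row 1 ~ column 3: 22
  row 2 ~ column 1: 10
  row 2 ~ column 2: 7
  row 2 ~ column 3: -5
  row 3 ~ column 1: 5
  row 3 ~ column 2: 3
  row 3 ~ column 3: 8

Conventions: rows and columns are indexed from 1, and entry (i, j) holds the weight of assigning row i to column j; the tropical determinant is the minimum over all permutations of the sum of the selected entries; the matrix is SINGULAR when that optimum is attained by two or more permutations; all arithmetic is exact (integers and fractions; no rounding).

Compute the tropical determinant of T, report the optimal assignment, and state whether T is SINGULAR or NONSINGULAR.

σ = (1, 2, 3): 9 + 7 + 8 = 24
σ = (1, 3, 2): 9 + (-5) + 3 = 7
σ = (2, 1, 3): (-6) + 10 + 8 = 12
σ = (2, 3, 1): (-6) + (-5) + 5 = -6
σ = (3, 1, 2): 22 + 10 + 3 = 35
σ = (3, 2, 1): 22 + 7 + 5 = 34
Optimal value attained by: σ = (2, 3, 1).
Answer: det⊕(T) = -6; verdict: NONSINGULAR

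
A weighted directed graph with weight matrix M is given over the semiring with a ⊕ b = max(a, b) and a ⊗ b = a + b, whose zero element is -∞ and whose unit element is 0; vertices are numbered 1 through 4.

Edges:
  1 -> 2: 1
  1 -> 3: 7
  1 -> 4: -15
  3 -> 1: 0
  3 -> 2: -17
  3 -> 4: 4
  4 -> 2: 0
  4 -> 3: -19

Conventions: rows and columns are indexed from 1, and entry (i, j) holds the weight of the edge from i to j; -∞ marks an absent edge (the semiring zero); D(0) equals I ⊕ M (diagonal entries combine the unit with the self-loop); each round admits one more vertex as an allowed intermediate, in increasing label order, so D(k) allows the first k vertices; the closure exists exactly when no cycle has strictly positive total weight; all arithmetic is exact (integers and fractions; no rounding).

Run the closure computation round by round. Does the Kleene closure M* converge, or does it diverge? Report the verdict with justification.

D(0):
  [0, 1, 7, -15]
  [-∞, 0, -∞, -∞]
  [0, -17, 0, 4]
  [-∞, 0, -19, 0]
Detection: at round 1, diagonal entry (3, 3) turns strictly positive.
Key observation: the cycle 3->1->3 has total weight 0 + 7, which is strictly positive.
Answer: DIVERGES — positive cycle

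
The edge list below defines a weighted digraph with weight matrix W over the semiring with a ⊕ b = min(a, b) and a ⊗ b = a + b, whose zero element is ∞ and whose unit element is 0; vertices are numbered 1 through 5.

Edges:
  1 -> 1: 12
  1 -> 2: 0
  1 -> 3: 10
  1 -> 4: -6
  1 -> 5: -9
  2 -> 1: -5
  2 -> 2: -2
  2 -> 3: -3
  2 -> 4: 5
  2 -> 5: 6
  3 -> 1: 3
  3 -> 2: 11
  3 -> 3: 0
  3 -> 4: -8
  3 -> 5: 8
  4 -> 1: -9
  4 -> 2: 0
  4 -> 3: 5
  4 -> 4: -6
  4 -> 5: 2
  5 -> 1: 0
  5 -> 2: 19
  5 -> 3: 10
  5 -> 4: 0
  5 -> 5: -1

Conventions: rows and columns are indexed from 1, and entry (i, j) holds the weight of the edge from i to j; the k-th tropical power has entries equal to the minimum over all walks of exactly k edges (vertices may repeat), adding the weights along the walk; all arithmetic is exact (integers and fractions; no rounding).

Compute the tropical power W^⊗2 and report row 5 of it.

W^⊗2:
  [-15, -6, -3, -12, -10]
  [-7, -5, -5, -11, -14]
  [-17, -8, -3, -14, -6]
  [-15, -9, -3, -15, -18]
  [-9, 0, 5, -6, -9]
Answer: row 5 of W^⊗2 = [-9, 0, 5, -6, -9]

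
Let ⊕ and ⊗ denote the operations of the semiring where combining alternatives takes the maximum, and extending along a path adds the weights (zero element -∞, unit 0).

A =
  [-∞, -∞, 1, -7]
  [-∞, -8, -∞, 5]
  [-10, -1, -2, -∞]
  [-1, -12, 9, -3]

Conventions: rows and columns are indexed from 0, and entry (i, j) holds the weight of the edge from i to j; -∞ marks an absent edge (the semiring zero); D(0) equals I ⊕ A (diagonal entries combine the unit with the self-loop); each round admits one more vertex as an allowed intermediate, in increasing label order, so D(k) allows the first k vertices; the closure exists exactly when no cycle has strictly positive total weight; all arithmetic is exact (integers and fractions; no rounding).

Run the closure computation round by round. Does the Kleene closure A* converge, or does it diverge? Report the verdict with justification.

D(0):
  [0, -∞, 1, -7]
  [-∞, 0, -∞, 5]
  [-10, -1, 0, -∞]
  [-1, -12, 9, 0]
D(1):
  [0, -∞, 1, -7]
  [-∞, 0, -∞, 5]
  [-10, -1, 0, -17]
  [-1, -12, 9, 0]
D(2):
  [0, -∞, 1, -7]
  [-∞, 0, -∞, 5]
  [-10, -1, 0, 4]
  [-1, -12, 9, 0]
Detection: at round 3, diagonal entry (3, 3) turns strictly positive.
Key observation: the cycle 3->0->2->1->3 has total weight (-1) + 1 + (-1) + 5, which is strictly positive.
Answer: DIVERGES — positive cycle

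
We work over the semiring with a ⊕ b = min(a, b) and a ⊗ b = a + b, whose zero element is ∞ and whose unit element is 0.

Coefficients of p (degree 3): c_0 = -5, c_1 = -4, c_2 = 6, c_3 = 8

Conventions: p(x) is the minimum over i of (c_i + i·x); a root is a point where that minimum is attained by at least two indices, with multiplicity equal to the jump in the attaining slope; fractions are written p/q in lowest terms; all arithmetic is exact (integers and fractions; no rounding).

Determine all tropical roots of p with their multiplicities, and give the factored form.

hull edge (i=0, c=-5) to (i=1, c=-4): slope 1, span 1
hull edge (i=1, c=-4) to (i=3, c=8): slope 6, span 2
Factored form: p(x) = 8 ⊗ (x ⊕ (-6)) ⊗ (x ⊕ (-6)) ⊗ (x ⊕ (-1))
Answer: roots = -6 (mult 2), -1 (mult 1)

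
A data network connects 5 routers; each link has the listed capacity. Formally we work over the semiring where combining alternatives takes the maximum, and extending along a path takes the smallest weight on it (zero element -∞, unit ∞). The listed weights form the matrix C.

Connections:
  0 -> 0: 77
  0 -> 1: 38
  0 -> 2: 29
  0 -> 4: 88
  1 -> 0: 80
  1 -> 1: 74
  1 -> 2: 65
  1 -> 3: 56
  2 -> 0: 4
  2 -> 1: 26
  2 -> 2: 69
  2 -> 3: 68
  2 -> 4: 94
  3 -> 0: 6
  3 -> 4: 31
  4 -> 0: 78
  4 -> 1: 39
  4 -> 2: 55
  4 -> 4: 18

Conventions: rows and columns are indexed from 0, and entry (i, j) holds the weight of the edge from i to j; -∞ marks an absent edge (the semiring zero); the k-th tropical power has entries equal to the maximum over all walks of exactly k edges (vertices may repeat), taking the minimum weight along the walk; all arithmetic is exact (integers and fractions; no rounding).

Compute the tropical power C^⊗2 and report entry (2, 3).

C^⊗2:
  [78, 39, 55, 38, 77]
  [77, 74, 65, 65, 80]
  [78, 39, 69, 68, 69]
  [31, 31, 31, -∞, 18]
  [77, 39, 55, 55, 78]
Key observation: the optimum is the walk 2->2->3, with weight 69 min 68 = 68.
Optimal value attained by: walk 2->2->3.
Answer: (C^⊗2)[2][3] = 68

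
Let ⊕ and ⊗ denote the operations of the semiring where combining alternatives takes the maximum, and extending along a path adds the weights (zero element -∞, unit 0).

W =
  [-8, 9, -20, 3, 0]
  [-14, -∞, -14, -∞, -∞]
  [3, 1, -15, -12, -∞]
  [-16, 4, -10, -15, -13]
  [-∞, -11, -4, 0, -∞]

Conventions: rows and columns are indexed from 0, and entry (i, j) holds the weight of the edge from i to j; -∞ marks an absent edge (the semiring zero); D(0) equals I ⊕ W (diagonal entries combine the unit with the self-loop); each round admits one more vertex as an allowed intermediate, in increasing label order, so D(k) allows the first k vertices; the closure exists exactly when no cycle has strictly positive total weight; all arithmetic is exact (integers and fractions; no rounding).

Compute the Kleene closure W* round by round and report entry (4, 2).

D(0):
  [0, 9, -20, 3, 0]
  [-14, 0, -14, -∞, -∞]
  [3, 1, 0, -12, -∞]
  [-16, 4, -10, 0, -13]
  [-∞, -11, -4, 0, 0]
D(1):
  [0, 9, -20, 3, 0]
  [-14, 0, -14, -11, -14]
  [3, 12, 0, 6, 3]
  [-16, 4, -10, 0, -13]
  [-∞, -11, -4, 0, 0]
D(2):
  [0, 9, -5, 3, 0]
  [-14, 0, -14, -11, -14]
  [3, 12, 0, 6, 3]
  [-10, 4, -10, 0, -10]
  [-25, -11, -4, 0, 0]
D(3):
  [0, 9, -5, 3, 0]
  [-11, 0, -14, -8, -11]
  [3, 12, 0, 6, 3]
  [-7, 4, -10, 0, -7]
  [-1, 8, -4, 2, 0]
D(4):
  [0, 9, -5, 3, 0]
  [-11, 0, -14, -8, -11]
  [3, 12, 0, 6, 3]
  [-7, 4, -10, 0, -7]
  [-1, 8, -4, 2, 0]
D(5):
  [0, 9, -4, 3, 0]
  [-11, 0, -14, -8, -11]
  [3, 12, 0, 6, 3]
  [-7, 4, -10, 0, -7]
  [-1, 8, -4, 2, 0]
Answer: W*[4][2] = -4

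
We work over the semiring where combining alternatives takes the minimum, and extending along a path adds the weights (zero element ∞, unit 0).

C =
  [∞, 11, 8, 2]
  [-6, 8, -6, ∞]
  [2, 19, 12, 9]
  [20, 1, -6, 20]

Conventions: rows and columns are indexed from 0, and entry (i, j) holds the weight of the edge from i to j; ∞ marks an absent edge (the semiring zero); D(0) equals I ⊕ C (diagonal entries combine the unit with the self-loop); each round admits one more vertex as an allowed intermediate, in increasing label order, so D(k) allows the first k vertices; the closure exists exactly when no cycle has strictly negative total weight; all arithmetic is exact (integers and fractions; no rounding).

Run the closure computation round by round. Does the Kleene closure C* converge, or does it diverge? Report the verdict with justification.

D(0):
  [0, 11, 8, 2]
  [-6, 0, -6, ∞]
  [2, 19, 0, 9]
  [20, 1, -6, 0]
D(1):
  [0, 11, 8, 2]
  [-6, 0, -6, -4]
  [2, 13, 0, 4]
  [20, 1, -6, 0]
Detection: at round 2, diagonal entry (3, 3) turns strictly negative.
Key observation: the cycle 3->1->0->3 has total weight 1 + (-6) + 2, which is strictly negative.
Answer: DIVERGES — negative cycle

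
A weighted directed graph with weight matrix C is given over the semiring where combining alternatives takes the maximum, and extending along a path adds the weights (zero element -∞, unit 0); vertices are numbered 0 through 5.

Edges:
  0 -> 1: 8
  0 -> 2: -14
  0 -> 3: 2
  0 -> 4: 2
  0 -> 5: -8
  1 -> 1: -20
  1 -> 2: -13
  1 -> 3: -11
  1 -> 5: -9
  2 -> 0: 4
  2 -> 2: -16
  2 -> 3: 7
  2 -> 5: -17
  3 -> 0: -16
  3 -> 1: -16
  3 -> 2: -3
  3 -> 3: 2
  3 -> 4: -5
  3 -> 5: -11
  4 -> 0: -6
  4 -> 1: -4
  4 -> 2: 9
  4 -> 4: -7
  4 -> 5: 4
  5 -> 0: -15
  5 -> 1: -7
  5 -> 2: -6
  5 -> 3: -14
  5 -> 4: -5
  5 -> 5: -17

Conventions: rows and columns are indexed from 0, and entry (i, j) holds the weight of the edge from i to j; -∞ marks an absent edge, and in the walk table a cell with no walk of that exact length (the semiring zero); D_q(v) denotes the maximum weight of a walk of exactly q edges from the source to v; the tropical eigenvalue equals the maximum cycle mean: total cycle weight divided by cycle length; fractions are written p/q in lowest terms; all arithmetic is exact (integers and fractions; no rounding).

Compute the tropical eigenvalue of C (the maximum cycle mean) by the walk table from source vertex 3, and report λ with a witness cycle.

q=0: [-∞, -∞, -∞, 0, -∞, -∞]
q=1: [-16, -16, -3, 2, -5, -11]
q=2: [1, -8, 4, 4, -3, -1]
q=3: [8, 9, 6, 11, 3, 1]
q=4: [10, 16, 12, 13, 10, 7]
q=5: [16, 18, 19, 19, 12, 14]
q=6: [23, 24, 21, 26, 18, 16]
Optimal cycle mean attained by: cycle 0->4->2->0, total 2 + 9 + 4, length 3.
Answer: λ = 5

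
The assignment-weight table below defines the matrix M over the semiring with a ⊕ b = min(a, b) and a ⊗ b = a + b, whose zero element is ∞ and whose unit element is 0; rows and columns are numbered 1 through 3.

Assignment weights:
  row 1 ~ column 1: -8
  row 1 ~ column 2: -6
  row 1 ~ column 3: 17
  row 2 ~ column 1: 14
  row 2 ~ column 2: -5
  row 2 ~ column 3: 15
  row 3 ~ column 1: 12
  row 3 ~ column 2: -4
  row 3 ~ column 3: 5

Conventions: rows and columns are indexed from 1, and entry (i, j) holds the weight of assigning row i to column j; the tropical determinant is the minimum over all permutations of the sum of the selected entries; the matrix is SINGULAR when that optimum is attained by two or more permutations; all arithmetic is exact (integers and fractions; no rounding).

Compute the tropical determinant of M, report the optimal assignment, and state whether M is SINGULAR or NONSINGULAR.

σ = (1, 2, 3): (-8) + (-5) + 5 = -8
σ = (1, 3, 2): (-8) + 15 + (-4) = 3
σ = (2, 1, 3): (-6) + 14 + 5 = 13
σ = (2, 3, 1): (-6) + 15 + 12 = 21
σ = (3, 1, 2): 17 + 14 + (-4) = 27
σ = (3, 2, 1): 17 + (-5) + 12 = 24
Optimal value attained by: σ = (1, 2, 3).
Answer: det⊕(M) = -8; verdict: NONSINGULAR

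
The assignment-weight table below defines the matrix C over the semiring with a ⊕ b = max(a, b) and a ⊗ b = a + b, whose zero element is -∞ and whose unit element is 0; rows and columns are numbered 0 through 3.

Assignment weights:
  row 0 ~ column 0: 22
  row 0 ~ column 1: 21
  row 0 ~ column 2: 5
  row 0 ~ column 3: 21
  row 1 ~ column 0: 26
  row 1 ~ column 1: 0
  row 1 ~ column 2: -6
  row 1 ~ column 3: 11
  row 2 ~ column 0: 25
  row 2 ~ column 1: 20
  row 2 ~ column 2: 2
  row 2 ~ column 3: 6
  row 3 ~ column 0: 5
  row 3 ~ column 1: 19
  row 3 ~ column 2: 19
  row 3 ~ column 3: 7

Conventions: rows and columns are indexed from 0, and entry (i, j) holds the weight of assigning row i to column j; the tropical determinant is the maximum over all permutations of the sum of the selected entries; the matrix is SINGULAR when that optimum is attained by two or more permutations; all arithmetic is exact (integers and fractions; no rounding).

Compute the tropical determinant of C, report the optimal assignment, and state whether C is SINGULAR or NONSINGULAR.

σ = (0, 1, 2, 3): 22 + 0 + 2 + 7 = 31
σ = (0, 1, 3, 2): 22 + 0 + 6 + 19 = 47
σ = (0, 2, 1, 3): 22 + (-6) + 20 + 7 = 43
σ = (0, 2, 3, 1): 22 + (-6) + 6 + 19 = 41
σ = (0, 3, 1, 2): 22 + 11 + 20 + 19 = 72
σ = (0, 3, 2, 1): 22 + 11 + 2 + 19 = 54
σ = (1, 0, 2, 3): 21 + 26 + 2 + 7 = 56
σ = (1, 0, 3, 2): 21 + 26 + 6 + 19 = 72
σ = (1, 2, 0, 3): 21 + (-6) + 25 + 7 = 47
σ = (1, 2, 3, 0): 21 + (-6) + 6 + 5 = 26
σ = (1, 3, 0, 2): 21 + 11 + 25 + 19 = 76
σ = (1, 3, 2, 0): 21 + 11 + 2 + 5 = 39
σ = (2, 0, 1, 3): 5 + 26 + 20 + 7 = 58
σ = (2, 0, 3, 1): 5 + 26 + 6 + 19 = 56
σ = (2, 1, 0, 3): 5 + 0 + 25 + 7 = 37
σ = (2, 1, 3, 0): 5 + 0 + 6 + 5 = 16
σ = (2, 3, 0, 1): 5 + 11 + 25 + 19 = 60
σ = (2, 3, 1, 0): 5 + 11 + 20 + 5 = 41
σ = (3, 0, 1, 2): 21 + 26 + 20 + 19 = 86
σ = (3, 0, 2, 1): 21 + 26 + 2 + 19 = 68
σ = (3, 1, 0, 2): 21 + 0 + 25 + 19 = 65
σ = (3, 1, 2, 0): 21 + 0 + 2 + 5 = 28
σ = (3, 2, 0, 1): 21 + (-6) + 25 + 19 = 59
σ = (3, 2, 1, 0): 21 + (-6) + 20 + 5 = 40
Optimal value attained by: σ = (3, 0, 1, 2).
Answer: det⊕(C) = 86; verdict: NONSINGULAR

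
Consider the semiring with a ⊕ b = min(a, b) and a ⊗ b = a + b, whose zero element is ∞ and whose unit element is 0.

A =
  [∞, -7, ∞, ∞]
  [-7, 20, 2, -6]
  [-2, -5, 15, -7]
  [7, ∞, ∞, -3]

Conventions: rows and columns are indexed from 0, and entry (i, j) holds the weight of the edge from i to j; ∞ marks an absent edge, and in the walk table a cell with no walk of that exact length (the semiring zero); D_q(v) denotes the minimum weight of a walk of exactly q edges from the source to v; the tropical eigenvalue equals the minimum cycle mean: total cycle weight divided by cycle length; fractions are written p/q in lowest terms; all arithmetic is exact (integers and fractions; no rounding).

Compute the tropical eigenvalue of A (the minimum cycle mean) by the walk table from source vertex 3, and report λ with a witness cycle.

q=0: [∞, ∞, ∞, 0]
q=1: [7, ∞, ∞, -3]
q=2: [4, 0, ∞, -6]
q=3: [-7, -3, 2, -9]
q=4: [-10, -14, -1, -12]
Optimal cycle mean attained by: cycle 0->1->0, total (-7) + (-7), length 2.
Answer: λ = -7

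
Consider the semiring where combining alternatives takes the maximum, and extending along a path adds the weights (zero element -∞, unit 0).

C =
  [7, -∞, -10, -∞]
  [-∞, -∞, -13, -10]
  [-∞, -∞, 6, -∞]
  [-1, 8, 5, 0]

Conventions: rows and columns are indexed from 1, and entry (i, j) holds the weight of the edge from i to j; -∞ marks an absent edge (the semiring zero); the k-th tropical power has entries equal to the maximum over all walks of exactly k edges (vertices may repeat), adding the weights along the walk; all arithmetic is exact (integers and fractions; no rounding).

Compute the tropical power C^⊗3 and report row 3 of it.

C^⊗2:
  [14, -∞, -3, -∞]
  [-11, -2, -5, -10]
  [-∞, -∞, 12, -∞]
  [6, 8, 11, 0]
C^⊗3:
  [21, -∞, 4, -∞]
  [-4, -2, 1, -10]
  [-∞, -∞, 18, -∞]
  [13, 8, 17, 0]
Answer: row 3 of C^⊗3 = [-∞, -∞, 18, -∞]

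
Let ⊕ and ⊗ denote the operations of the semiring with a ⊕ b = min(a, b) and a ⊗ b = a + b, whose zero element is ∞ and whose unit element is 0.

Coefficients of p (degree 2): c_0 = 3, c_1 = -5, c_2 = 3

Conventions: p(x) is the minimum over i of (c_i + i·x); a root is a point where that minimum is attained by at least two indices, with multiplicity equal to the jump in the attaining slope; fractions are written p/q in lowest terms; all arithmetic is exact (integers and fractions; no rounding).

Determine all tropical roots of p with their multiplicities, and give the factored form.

hull edge (i=0, c=3) to (i=1, c=-5): slope -8, span 1
hull edge (i=1, c=-5) to (i=2, c=3): slope 8, span 1
Factored form: p(x) = 3 ⊗ (x ⊕ (-8)) ⊗ (x ⊕ 8)
Answer: roots = -8 (mult 1), 8 (mult 1)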